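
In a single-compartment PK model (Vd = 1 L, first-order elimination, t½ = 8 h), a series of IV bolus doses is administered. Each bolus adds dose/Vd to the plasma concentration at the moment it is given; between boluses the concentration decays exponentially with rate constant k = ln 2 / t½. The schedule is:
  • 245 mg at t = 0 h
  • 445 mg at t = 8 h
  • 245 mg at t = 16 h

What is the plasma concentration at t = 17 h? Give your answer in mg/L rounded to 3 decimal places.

484.866 mg/L

k = ln 2 / 8 = 0.08664 per h
Dose 1 (245 mg at t=0 h): 245·exp(−0.08664·17) = 56.166 mg/L
Dose 2 (445 mg at t=8 h): 445·exp(−0.08664·9) = 204.033 mg/L
Dose 3 (245 mg at t=16 h): 245·exp(−0.08664·1) = 224.666 mg/L
C(17) = 56.166 + 204.033 + 224.666 = 484.866 mg/L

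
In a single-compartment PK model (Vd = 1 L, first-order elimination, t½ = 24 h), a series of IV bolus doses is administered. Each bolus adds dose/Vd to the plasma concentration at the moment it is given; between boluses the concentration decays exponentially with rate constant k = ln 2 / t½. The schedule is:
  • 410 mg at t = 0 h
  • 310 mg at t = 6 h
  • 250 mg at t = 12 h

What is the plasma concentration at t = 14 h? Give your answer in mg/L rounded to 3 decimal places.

755.658 mg/L

k = ln 2 / 24 = 0.02888 per h
Dose 1 (410 mg at t=0 h): 410·exp(−0.02888·14) = 273.642 mg/L
Dose 2 (310 mg at t=6 h): 310·exp(−0.02888·8) = 246.047 mg/L
Dose 3 (250 mg at t=12 h): 250·exp(−0.02888·2) = 235.969 mg/L
C(14) = 273.642 + 246.047 + 235.969 = 755.658 mg/L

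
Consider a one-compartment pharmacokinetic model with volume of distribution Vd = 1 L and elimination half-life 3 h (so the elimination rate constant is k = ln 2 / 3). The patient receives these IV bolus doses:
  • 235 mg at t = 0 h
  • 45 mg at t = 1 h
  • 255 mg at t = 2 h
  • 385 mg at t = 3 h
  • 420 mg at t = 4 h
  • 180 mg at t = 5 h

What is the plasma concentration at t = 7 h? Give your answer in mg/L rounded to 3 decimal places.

614.380 mg/L

k = ln 2 / 3 = 0.23105 per h
Dose 1 (235 mg at t=0 h): 235·exp(−0.23105·7) = 46.630 mg/L
Dose 2 (45 mg at t=1 h): 45·exp(−0.23105·6) = 11.250 mg/L
Dose 3 (255 mg at t=2 h): 255·exp(−0.23105·5) = 80.320 mg/L
Dose 4 (385 mg at t=3 h): 385·exp(−0.23105·4) = 152.787 mg/L
Dose 5 (420 mg at t=4 h): 420·exp(−0.23105·3) = 210.000 mg/L
Dose 6 (180 mg at t=5 h): 180·exp(−0.23105·2) = 113.393 mg/L
C(7) = 46.630 + 11.250 + 80.320 + 152.787 + 210.000 + 113.393 = 614.380 mg/L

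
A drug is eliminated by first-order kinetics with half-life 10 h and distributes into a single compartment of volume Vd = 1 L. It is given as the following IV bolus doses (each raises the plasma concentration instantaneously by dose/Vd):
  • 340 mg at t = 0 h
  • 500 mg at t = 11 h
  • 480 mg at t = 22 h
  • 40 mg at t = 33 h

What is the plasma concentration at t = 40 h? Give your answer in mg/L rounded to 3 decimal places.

k = ln 2 / 10 = 0.06931 per h
Dose 1 (340 mg at t=0 h): 340·exp(−0.06931·40) = 21.250 mg/L
Dose 2 (500 mg at t=11 h): 500·exp(−0.06931·29) = 66.986 mg/L
Dose 3 (480 mg at t=22 h): 480·exp(−0.06931·18) = 137.844 mg/L
Dose 4 (40 mg at t=33 h): 40·exp(−0.06931·7) = 24.623 mg/L
C(40) = 21.250 + 66.986 + 137.844 + 24.623 = 250.703 mg/L

250.703 mg/L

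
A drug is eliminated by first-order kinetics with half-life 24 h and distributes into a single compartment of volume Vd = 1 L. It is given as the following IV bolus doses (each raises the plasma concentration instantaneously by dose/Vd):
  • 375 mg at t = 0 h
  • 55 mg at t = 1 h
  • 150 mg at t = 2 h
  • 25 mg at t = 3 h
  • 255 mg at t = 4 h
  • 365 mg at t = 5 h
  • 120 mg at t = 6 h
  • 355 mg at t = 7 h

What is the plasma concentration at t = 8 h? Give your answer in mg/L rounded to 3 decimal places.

1510.388 mg/L

k = ln 2 / 24 = 0.02888 per h
Dose 1 (375 mg at t=0 h): 375·exp(−0.02888·8) = 297.638 mg/L
Dose 2 (55 mg at t=1 h): 55·exp(−0.02888·7) = 44.933 mg/L
Dose 3 (150 mg at t=2 h): 150·exp(−0.02888·6) = 126.134 mg/L
Dose 4 (25 mg at t=3 h): 25·exp(−0.02888·5) = 21.638 mg/L
Dose 5 (255 mg at t=4 h): 255·exp(−0.02888·4) = 227.179 mg/L
Dose 6 (365 mg at t=5 h): 365·exp(−0.02888·3) = 334.706 mg/L
Dose 7 (120 mg at t=6 h): 120·exp(−0.02888·2) = 113.265 mg/L
Dose 8 (355 mg at t=7 h): 355·exp(−0.02888·1) = 344.894 mg/L
C(8) = 297.638 + 44.933 + 126.134 + 21.638 + 227.179 + 334.706 + 113.265 + 344.894 = 1510.388 mg/L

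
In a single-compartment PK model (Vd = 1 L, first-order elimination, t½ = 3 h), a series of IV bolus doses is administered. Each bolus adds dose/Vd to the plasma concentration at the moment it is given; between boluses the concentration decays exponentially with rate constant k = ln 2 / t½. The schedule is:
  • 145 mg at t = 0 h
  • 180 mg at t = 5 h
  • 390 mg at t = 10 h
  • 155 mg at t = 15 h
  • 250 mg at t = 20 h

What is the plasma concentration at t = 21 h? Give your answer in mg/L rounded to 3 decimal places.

273.483 mg/L

k = ln 2 / 3 = 0.23105 per h
Dose 1 (145 mg at t=0 h): 145·exp(−0.23105·21) = 1.133 mg/L
Dose 2 (180 mg at t=5 h): 180·exp(−0.23105·16) = 4.465 mg/L
Dose 3 (390 mg at t=10 h): 390·exp(−0.23105·11) = 30.711 mg/L
Dose 4 (155 mg at t=15 h): 155·exp(−0.23105·6) = 38.750 mg/L
Dose 5 (250 mg at t=20 h): 250·exp(−0.23105·1) = 198.425 mg/L
C(21) = 1.133 + 4.465 + 30.711 + 38.750 + 198.425 = 273.483 mg/L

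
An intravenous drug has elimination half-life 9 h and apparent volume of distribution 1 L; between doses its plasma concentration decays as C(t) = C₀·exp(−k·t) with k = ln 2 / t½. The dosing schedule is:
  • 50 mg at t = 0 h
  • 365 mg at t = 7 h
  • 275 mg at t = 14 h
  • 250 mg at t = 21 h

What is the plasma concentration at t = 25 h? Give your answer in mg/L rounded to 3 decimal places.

k = ln 2 / 9 = 0.07702 per h
Dose 1 (50 mg at t=0 h): 50·exp(−0.07702·25) = 7.291 mg/L
Dose 2 (365 mg at t=7 h): 365·exp(−0.07702·18) = 91.250 mg/L
Dose 3 (275 mg at t=14 h): 275·exp(−0.07702·11) = 117.871 mg/L
Dose 4 (250 mg at t=21 h): 250·exp(−0.07702·4) = 183.717 mg/L
C(25) = 7.291 + 91.250 + 117.871 + 183.717 = 400.129 mg/L

400.129 mg/L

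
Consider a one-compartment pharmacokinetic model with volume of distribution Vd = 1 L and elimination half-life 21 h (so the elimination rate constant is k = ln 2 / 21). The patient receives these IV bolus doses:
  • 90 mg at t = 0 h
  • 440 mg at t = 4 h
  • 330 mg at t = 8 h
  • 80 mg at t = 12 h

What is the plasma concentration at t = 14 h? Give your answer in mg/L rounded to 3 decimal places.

718.601 mg/L

k = ln 2 / 21 = 0.03301 per h
Dose 1 (90 mg at t=0 h): 90·exp(−0.03301·14) = 56.696 mg/L
Dose 2 (440 mg at t=4 h): 440·exp(−0.03301·10) = 316.304 mg/L
Dose 3 (330 mg at t=8 h): 330·exp(−0.03301·6) = 270.711 mg/L
Dose 4 (80 mg at t=12 h): 80·exp(−0.03301·2) = 74.889 mg/L
C(14) = 56.696 + 316.304 + 270.711 + 74.889 = 718.601 mg/L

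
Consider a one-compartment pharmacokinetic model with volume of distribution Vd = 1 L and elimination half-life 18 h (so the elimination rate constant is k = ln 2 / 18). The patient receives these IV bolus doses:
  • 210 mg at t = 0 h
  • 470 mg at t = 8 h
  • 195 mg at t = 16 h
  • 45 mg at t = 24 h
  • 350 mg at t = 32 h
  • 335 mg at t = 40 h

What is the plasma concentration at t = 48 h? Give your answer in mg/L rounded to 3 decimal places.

643.717 mg/L

k = ln 2 / 18 = 0.03851 per h
Dose 1 (210 mg at t=0 h): 210·exp(−0.03851·48) = 33.073 mg/L
Dose 2 (470 mg at t=8 h): 470·exp(−0.03851·40) = 100.726 mg/L
Dose 3 (195 mg at t=16 h): 195·exp(−0.03851·32) = 56.868 mg/L
Dose 4 (45 mg at t=24 h): 45·exp(−0.03851·24) = 17.858 mg/L
Dose 5 (350 mg at t=32 h): 350·exp(−0.03851·16) = 189.010 mg/L
Dose 6 (335 mg at t=40 h): 335·exp(−0.03851·8) = 246.181 mg/L
C(48) = 33.073 + 100.726 + 56.868 + 17.858 + 189.010 + 246.181 = 643.717 mg/L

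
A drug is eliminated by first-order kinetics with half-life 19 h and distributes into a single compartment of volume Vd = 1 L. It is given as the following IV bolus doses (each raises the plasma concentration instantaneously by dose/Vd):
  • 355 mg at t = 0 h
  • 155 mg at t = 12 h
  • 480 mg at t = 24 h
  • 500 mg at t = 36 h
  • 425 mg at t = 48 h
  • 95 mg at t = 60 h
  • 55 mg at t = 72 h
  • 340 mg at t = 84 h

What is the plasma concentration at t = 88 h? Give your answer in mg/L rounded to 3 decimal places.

602.989 mg/L

k = ln 2 / 19 = 0.03648 per h
Dose 1 (355 mg at t=0 h): 355·exp(−0.03648·88) = 14.321 mg/L
Dose 2 (155 mg at t=12 h): 155·exp(−0.03648·76) = 9.688 mg/L
Dose 3 (480 mg at t=24 h): 480·exp(−0.03648·64) = 46.478 mg/L
Dose 4 (500 mg at t=36 h): 500·exp(−0.03648·52) = 75.006 mg/L
Dose 5 (425 mg at t=48 h): 425·exp(−0.03648·40) = 98.774 mg/L
Dose 6 (95 mg at t=60 h): 95·exp(−0.03648·28) = 34.206 mg/L
Dose 7 (55 mg at t=72 h): 55·exp(−0.03648·16) = 30.681 mg/L
Dose 8 (340 mg at t=84 h): 340·exp(−0.03648·4) = 293.835 mg/L
C(88) = 14.321 + 9.688 + 46.478 + 75.006 + 98.774 + 34.206 + 30.681 + 293.835 = 602.989 mg/L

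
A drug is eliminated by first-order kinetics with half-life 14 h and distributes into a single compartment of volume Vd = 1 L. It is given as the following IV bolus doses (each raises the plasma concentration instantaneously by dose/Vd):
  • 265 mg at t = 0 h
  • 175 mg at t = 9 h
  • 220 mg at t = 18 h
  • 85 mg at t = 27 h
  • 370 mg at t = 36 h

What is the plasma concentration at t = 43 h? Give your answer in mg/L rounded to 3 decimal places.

k = ln 2 / 14 = 0.04951 per h
Dose 1 (265 mg at t=0 h): 265·exp(−0.04951·43) = 31.525 mg/L
Dose 2 (175 mg at t=9 h): 175·exp(−0.04951·34) = 32.506 mg/L
Dose 3 (220 mg at t=18 h): 220·exp(−0.04951·25) = 63.807 mg/L
Dose 4 (85 mg at t=27 h): 85·exp(−0.04951·16) = 38.493 mg/L
Dose 5 (370 mg at t=36 h): 370·exp(−0.04951·7) = 261.630 mg/L
C(43) = 31.525 + 32.506 + 63.807 + 38.493 + 261.630 = 427.961 mg/L

427.961 mg/L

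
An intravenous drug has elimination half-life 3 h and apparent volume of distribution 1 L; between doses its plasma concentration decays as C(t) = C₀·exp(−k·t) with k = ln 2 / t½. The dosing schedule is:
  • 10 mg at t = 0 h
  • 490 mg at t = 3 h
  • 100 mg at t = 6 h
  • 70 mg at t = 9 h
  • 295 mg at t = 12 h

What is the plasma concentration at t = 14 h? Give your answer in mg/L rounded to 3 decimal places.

k = ln 2 / 3 = 0.23105 per h
Dose 1 (10 mg at t=0 h): 10·exp(−0.23105·14) = 0.394 mg/L
Dose 2 (490 mg at t=3 h): 490·exp(−0.23105·11) = 38.585 mg/L
Dose 3 (100 mg at t=6 h): 100·exp(−0.23105·8) = 15.749 mg/L
Dose 4 (70 mg at t=9 h): 70·exp(−0.23105·5) = 22.049 mg/L
Dose 5 (295 mg at t=12 h): 295·exp(−0.23105·2) = 185.838 mg/L
C(14) = 0.394 + 38.585 + 15.749 + 22.049 + 185.838 = 262.615 mg/L

262.615 mg/L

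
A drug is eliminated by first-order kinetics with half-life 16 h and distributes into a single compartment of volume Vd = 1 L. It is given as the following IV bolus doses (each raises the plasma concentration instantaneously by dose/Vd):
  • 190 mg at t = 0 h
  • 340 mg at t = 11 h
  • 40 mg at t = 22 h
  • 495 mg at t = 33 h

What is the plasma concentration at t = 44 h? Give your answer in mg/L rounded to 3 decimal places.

432.422 mg/L

k = ln 2 / 16 = 0.04332 per h
Dose 1 (190 mg at t=0 h): 190·exp(−0.04332·44) = 28.244 mg/L
Dose 2 (340 mg at t=11 h): 340·exp(−0.04332·33) = 81.396 mg/L
Dose 3 (40 mg at t=22 h): 40·exp(−0.04332·22) = 15.422 mg/L
Dose 4 (495 mg at t=33 h): 495·exp(−0.04332·11) = 307.360 mg/L
C(44) = 28.244 + 81.396 + 15.422 + 307.360 = 432.422 mg/L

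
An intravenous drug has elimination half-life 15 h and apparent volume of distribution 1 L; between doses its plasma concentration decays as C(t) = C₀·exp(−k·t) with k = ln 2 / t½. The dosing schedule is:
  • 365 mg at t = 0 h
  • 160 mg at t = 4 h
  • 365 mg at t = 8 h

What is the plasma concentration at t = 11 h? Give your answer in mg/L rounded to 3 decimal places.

653.085 mg/L

k = ln 2 / 15 = 0.04621 per h
Dose 1 (365 mg at t=0 h): 365·exp(−0.04621·11) = 219.552 mg/L
Dose 2 (160 mg at t=4 h): 160·exp(−0.04621·7) = 115.782 mg/L
Dose 3 (365 mg at t=8 h): 365·exp(−0.04621·3) = 317.751 mg/L
C(11) = 219.552 + 115.782 + 317.751 = 653.085 mg/L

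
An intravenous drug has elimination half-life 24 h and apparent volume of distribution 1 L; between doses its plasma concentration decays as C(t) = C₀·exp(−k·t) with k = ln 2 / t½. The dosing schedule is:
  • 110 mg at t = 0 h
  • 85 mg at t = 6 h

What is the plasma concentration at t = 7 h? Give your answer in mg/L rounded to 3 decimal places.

172.446 mg/L

k = ln 2 / 24 = 0.02888 per h
Dose 1 (110 mg at t=0 h): 110·exp(−0.02888·7) = 89.865 mg/L
Dose 2 (85 mg at t=6 h): 85·exp(−0.02888·1) = 82.580 mg/L
C(7) = 89.865 + 82.580 = 172.446 mg/L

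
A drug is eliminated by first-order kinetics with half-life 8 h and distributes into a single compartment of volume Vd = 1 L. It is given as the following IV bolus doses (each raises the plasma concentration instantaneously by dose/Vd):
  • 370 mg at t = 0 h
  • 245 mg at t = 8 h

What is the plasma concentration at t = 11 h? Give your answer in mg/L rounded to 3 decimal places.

331.575 mg/L

k = ln 2 / 8 = 0.08664 per h
Dose 1 (370 mg at t=0 h): 370·exp(−0.08664·11) = 142.655 mg/L
Dose 2 (245 mg at t=8 h): 245·exp(−0.08664·3) = 188.921 mg/L
C(11) = 142.655 + 188.921 = 331.575 mg/L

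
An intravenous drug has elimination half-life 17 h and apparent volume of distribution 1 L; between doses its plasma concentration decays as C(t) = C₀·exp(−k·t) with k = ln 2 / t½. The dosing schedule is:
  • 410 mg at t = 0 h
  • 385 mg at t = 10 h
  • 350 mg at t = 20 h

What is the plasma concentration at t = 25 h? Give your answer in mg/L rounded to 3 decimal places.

642.248 mg/L

k = ln 2 / 17 = 0.04077 per h
Dose 1 (410 mg at t=0 h): 410·exp(−0.04077·25) = 147.942 mg/L
Dose 2 (385 mg at t=10 h): 385·exp(−0.04077·15) = 208.856 mg/L
Dose 3 (350 mg at t=20 h): 350·exp(−0.04077·5) = 285.450 mg/L
C(25) = 147.942 + 208.856 + 285.450 = 642.248 mg/L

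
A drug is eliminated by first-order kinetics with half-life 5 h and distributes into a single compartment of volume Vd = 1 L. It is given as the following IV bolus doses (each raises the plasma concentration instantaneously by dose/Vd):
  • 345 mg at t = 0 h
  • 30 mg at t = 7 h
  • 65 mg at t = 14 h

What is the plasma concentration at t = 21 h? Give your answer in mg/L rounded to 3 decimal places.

47.709 mg/L

k = ln 2 / 5 = 0.13863 per h
Dose 1 (345 mg at t=0 h): 345·exp(−0.13863·21) = 18.771 mg/L
Dose 2 (30 mg at t=7 h): 30·exp(−0.13863·14) = 4.308 mg/L
Dose 3 (65 mg at t=14 h): 65·exp(−0.13863·7) = 24.630 mg/L
C(21) = 18.771 + 4.308 + 24.630 = 47.709 mg/L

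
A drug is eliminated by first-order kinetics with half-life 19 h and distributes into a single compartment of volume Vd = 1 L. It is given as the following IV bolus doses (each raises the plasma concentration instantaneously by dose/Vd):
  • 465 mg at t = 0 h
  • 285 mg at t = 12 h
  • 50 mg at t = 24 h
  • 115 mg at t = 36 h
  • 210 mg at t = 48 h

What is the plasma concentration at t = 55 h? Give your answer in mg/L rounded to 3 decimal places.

358.203 mg/L

k = ln 2 / 19 = 0.03648 per h
Dose 1 (465 mg at t=0 h): 465·exp(−0.03648·55) = 62.525 mg/L
Dose 2 (285 mg at t=12 h): 285·exp(−0.03648·43) = 59.370 mg/L
Dose 3 (50 mg at t=24 h): 50·exp(−0.03648·31) = 16.137 mg/L
Dose 4 (115 mg at t=36 h): 115·exp(−0.03648·19) = 57.500 mg/L
Dose 5 (210 mg at t=48 h): 210·exp(−0.03648·7) = 162.672 mg/L
C(55) = 62.525 + 59.370 + 16.137 + 57.500 + 162.672 = 358.203 mg/L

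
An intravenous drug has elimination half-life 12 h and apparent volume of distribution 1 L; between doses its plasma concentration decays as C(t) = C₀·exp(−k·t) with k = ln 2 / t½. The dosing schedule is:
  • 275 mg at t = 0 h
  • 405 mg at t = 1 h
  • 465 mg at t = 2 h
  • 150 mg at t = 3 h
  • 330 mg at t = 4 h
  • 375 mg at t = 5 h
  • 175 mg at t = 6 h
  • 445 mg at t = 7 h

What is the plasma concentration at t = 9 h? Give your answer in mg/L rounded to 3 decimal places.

1923.531 mg/L

k = ln 2 / 12 = 0.05776 per h
Dose 1 (275 mg at t=0 h): 275·exp(−0.05776·9) = 163.516 mg/L
Dose 2 (405 mg at t=1 h): 405·exp(−0.05776·8) = 255.134 mg/L
Dose 3 (465 mg at t=2 h): 465·exp(−0.05776·7) = 310.350 mg/L
Dose 4 (150 mg at t=3 h): 150·exp(−0.05776·6) = 106.066 mg/L
Dose 5 (330 mg at t=4 h): 330·exp(−0.05776·5) = 247.221 mg/L
Dose 6 (375 mg at t=5 h): 375·exp(−0.05776·4) = 297.638 mg/L
Dose 7 (175 mg at t=6 h): 175·exp(−0.05776·3) = 147.157 mg/L
Dose 8 (445 mg at t=7 h): 445·exp(−0.05776·2) = 396.450 mg/L
C(9) = 163.516 + 255.134 + 310.350 + 106.066 + 247.221 + 297.638 + 147.157 + 396.450 = 1923.531 mg/L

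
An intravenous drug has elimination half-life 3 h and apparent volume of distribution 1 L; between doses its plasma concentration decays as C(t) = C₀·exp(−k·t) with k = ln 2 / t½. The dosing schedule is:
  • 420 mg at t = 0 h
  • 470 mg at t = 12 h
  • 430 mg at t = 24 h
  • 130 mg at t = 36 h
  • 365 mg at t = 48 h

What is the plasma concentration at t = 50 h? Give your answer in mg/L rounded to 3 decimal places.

236.188 mg/L

k = ln 2 / 3 = 0.23105 per h
Dose 1 (420 mg at t=0 h): 420·exp(−0.23105·50) = 0.004 mg/L
Dose 2 (470 mg at t=12 h): 470·exp(−0.23105·38) = 0.072 mg/L
Dose 3 (430 mg at t=24 h): 430·exp(−0.23105·26) = 1.058 mg/L
Dose 4 (130 mg at t=36 h): 130·exp(−0.23105·14) = 5.118 mg/L
Dose 5 (365 mg at t=48 h): 365·exp(−0.23105·2) = 229.936 mg/L
C(50) = 0.004 + 0.072 + 1.058 + 5.118 + 229.936 = 236.188 mg/L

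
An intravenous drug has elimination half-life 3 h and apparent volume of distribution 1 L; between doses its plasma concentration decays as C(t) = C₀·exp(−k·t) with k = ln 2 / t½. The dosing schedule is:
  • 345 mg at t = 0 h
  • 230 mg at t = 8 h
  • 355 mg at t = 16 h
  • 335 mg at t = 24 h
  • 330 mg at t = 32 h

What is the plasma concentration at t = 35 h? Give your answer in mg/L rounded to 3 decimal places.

k = ln 2 / 3 = 0.23105 per h
Dose 1 (345 mg at t=0 h): 345·exp(−0.23105·35) = 0.106 mg/L
Dose 2 (230 mg at t=8 h): 230·exp(−0.23105·27) = 0.449 mg/L
Dose 3 (355 mg at t=16 h): 355·exp(−0.23105·19) = 4.403 mg/L
Dose 4 (335 mg at t=24 h): 335·exp(−0.23105·11) = 26.380 mg/L
Dose 5 (330 mg at t=32 h): 330·exp(−0.23105·3) = 165.000 mg/L
C(35) = 0.106 + 0.449 + 4.403 + 26.380 + 165.000 = 196.337 mg/L

196.337 mg/L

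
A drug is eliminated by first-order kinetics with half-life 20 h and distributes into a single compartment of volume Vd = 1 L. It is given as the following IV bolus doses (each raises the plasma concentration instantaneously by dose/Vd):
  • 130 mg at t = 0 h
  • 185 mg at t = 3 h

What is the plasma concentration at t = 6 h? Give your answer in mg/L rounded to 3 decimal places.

k = ln 2 / 20 = 0.03466 per h
Dose 1 (130 mg at t=0 h): 130·exp(−0.03466·6) = 105.593 mg/L
Dose 2 (185 mg at t=3 h): 185·exp(−0.03466·3) = 166.731 mg/L
C(6) = 105.593 + 166.731 = 272.324 mg/L

272.324 mg/L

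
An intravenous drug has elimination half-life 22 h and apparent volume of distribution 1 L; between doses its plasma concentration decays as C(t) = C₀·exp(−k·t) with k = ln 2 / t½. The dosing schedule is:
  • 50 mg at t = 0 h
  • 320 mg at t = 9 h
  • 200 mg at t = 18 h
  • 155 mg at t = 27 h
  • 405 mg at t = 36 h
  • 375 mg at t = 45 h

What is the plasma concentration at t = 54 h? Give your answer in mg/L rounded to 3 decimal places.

k = ln 2 / 22 = 0.03151 per h
Dose 1 (50 mg at t=0 h): 50·exp(−0.03151·54) = 9.122 mg/L
Dose 2 (320 mg at t=9 h): 320·exp(−0.03151·45) = 77.519 mg/L
Dose 3 (200 mg at t=18 h): 200·exp(−0.03151·36) = 64.333 mg/L
Dose 4 (155 mg at t=27 h): 155·exp(−0.03151·27) = 66.204 mg/L
Dose 5 (405 mg at t=36 h): 405·exp(−0.03151·18) = 229.698 mg/L
Dose 6 (375 mg at t=45 h): 375·exp(−0.03151·9) = 282.412 mg/L
C(54) = 9.122 + 77.519 + 64.333 + 66.204 + 229.698 + 282.412 = 729.288 mg/L

729.288 mg/L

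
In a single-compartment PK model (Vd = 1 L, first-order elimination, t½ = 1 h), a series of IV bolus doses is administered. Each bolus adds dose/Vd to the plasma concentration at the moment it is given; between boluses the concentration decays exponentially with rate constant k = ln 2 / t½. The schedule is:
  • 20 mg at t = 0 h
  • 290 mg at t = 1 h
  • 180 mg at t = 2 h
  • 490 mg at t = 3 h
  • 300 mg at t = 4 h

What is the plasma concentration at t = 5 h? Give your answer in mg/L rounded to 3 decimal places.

313.750 mg/L

k = ln 2 / 1 = 0.69315 per h
Dose 1 (20 mg at t=0 h): 20·exp(−0.69315·5) = 0.625 mg/L
Dose 2 (290 mg at t=1 h): 290·exp(−0.69315·4) = 18.125 mg/L
Dose 3 (180 mg at t=2 h): 180·exp(−0.69315·3) = 22.500 mg/L
Dose 4 (490 mg at t=3 h): 490·exp(−0.69315·2) = 122.500 mg/L
Dose 5 (300 mg at t=4 h): 300·exp(−0.69315·1) = 150.000 mg/L
C(5) = 0.625 + 18.125 + 22.500 + 122.500 + 150.000 = 313.750 mg/L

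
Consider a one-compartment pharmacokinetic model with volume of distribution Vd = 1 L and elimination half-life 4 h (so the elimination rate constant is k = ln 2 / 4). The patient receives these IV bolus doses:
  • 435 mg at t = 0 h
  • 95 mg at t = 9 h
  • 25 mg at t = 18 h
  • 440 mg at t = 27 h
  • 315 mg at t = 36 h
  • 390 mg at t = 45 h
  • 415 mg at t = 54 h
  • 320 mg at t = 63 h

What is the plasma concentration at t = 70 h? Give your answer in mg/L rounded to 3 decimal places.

k = ln 2 / 4 = 0.17329 per h
Dose 1 (435 mg at t=0 h): 435·exp(−0.17329·70) = 0.002 mg/L
Dose 2 (95 mg at t=9 h): 95·exp(−0.17329·61) = 0.002 mg/L
Dose 3 (25 mg at t=18 h): 25·exp(−0.17329·52) = 0.003 mg/L
Dose 4 (440 mg at t=27 h): 440·exp(−0.17329·43) = 0.255 mg/L
Dose 5 (315 mg at t=36 h): 315·exp(−0.17329·34) = 0.870 mg/L
Dose 6 (390 mg at t=45 h): 390·exp(−0.17329·25) = 5.124 mg/L
Dose 7 (415 mg at t=54 h): 415·exp(−0.17329·16) = 25.938 mg/L
Dose 8 (320 mg at t=63 h): 320·exp(−0.17329·7) = 95.137 mg/L
C(70) = 0.002 + 0.002 + 0.003 + 0.255 + 0.870 + 5.124 + 25.938 + 95.137 = 127.332 mg/L

127.332 mg/L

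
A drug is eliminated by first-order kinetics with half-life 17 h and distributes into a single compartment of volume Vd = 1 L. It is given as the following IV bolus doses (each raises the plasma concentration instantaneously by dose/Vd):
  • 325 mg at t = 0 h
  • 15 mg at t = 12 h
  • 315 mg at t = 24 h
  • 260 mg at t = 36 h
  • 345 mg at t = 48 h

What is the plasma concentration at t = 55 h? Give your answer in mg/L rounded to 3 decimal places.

505.263 mg/L

k = ln 2 / 17 = 0.04077 per h
Dose 1 (325 mg at t=0 h): 325·exp(−0.04077·55) = 34.511 mg/L
Dose 2 (15 mg at t=12 h): 15·exp(−0.04077·43) = 2.598 mg/L
Dose 3 (315 mg at t=24 h): 315·exp(−0.04077·31) = 88.997 mg/L
Dose 4 (260 mg at t=36 h): 260·exp(−0.04077·19) = 119.820 mg/L
Dose 5 (345 mg at t=48 h): 345·exp(−0.04077·7) = 259.338 mg/L
C(55) = 34.511 + 2.598 + 88.997 + 119.820 + 259.338 = 505.263 mg/L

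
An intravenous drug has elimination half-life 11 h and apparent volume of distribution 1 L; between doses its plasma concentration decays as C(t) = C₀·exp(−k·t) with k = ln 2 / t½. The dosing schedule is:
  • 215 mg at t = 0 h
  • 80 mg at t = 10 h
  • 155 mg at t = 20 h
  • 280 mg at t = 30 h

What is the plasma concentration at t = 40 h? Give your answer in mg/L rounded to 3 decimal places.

k = ln 2 / 11 = 0.06301 per h
Dose 1 (215 mg at t=0 h): 215·exp(−0.06301·40) = 17.290 mg/L
Dose 2 (80 mg at t=10 h): 80·exp(−0.06301·30) = 12.081 mg/L
Dose 3 (155 mg at t=20 h): 155·exp(−0.06301·20) = 43.955 mg/L
Dose 4 (280 mg at t=30 h): 280·exp(−0.06301·10) = 149.106 mg/L
C(40) = 17.290 + 12.081 + 43.955 + 149.106 = 222.431 mg/L

222.431 mg/L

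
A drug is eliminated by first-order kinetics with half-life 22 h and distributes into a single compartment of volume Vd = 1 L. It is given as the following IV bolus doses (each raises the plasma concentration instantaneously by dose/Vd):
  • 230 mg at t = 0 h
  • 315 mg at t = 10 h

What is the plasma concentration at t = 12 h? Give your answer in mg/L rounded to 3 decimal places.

453.354 mg/L

k = ln 2 / 22 = 0.03151 per h
Dose 1 (230 mg at t=0 h): 230·exp(−0.03151·12) = 157.590 mg/L
Dose 2 (315 mg at t=10 h): 315·exp(−0.03151·2) = 295.763 mg/L
C(12) = 157.590 + 295.763 = 453.354 mg/L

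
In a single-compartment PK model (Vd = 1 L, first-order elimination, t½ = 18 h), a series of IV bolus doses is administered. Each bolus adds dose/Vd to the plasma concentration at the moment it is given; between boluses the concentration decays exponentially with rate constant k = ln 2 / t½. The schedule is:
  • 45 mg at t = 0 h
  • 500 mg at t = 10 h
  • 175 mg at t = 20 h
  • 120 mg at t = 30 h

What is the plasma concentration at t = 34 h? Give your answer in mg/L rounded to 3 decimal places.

k = ln 2 / 18 = 0.03851 per h
Dose 1 (45 mg at t=0 h): 45·exp(−0.03851·34) = 12.151 mg/L
Dose 2 (500 mg at t=10 h): 500·exp(−0.03851·24) = 198.425 mg/L
Dose 3 (175 mg at t=20 h): 175·exp(−0.03851·14) = 102.071 mg/L
Dose 4 (120 mg at t=30 h): 120·exp(−0.03851·4) = 102.869 mg/L
C(34) = 12.151 + 198.425 + 102.071 + 102.869 = 415.516 mg/L

415.516 mg/L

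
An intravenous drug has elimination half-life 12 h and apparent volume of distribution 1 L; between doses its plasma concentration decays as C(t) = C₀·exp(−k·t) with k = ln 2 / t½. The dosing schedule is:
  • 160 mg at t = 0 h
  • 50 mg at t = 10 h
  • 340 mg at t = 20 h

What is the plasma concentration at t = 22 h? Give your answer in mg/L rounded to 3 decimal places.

k = ln 2 / 12 = 0.05776 per h
Dose 1 (160 mg at t=0 h): 160·exp(−0.05776·22) = 44.898 mg/L
Dose 2 (50 mg at t=10 h): 50·exp(−0.05776·12) = 25.000 mg/L
Dose 3 (340 mg at t=20 h): 340·exp(−0.05776·2) = 302.906 mg/L
C(22) = 44.898 + 25.000 + 302.906 = 372.804 mg/L

372.804 mg/L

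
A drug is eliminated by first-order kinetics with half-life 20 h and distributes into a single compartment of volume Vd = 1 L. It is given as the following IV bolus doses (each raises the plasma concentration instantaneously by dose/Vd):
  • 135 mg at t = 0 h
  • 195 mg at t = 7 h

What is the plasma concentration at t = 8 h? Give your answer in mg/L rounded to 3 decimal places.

k = ln 2 / 20 = 0.03466 per h
Dose 1 (135 mg at t=0 h): 135·exp(−0.03466·8) = 102.311 mg/L
Dose 2 (195 mg at t=7 h): 195·exp(−0.03466·1) = 188.358 mg/L
C(8) = 102.311 + 188.358 = 290.668 mg/L

290.668 mg/L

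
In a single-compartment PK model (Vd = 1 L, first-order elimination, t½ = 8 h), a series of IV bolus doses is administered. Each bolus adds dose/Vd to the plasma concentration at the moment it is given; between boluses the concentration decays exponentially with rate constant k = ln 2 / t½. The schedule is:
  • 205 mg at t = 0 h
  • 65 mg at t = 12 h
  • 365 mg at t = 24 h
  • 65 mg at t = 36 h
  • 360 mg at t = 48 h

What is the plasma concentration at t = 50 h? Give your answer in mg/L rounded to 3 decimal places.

365.522 mg/L

k = ln 2 / 8 = 0.08664 per h
Dose 1 (205 mg at t=0 h): 205·exp(−0.08664·50) = 2.693 mg/L
Dose 2 (65 mg at t=12 h): 65·exp(−0.08664·38) = 2.416 mg/L
Dose 3 (365 mg at t=24 h): 365·exp(−0.08664·26) = 38.366 mg/L
Dose 4 (65 mg at t=36 h): 65·exp(−0.08664·14) = 19.325 mg/L
Dose 5 (360 mg at t=48 h): 360·exp(−0.08664·2) = 302.723 mg/L
C(50) = 2.693 + 2.416 + 38.366 + 19.325 + 302.723 = 365.522 mg/L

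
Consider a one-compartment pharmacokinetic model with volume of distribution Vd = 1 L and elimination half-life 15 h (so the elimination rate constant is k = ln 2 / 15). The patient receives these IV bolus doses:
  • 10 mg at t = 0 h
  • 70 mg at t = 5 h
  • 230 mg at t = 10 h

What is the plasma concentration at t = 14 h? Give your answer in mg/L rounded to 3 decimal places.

k = ln 2 / 15 = 0.04621 per h
Dose 1 (10 mg at t=0 h): 10·exp(−0.04621·14) = 5.236 mg/L
Dose 2 (70 mg at t=5 h): 70·exp(−0.04621·9) = 46.183 mg/L
Dose 3 (230 mg at t=10 h): 230·exp(−0.04621·4) = 191.185 mg/L
C(14) = 5.236 + 46.183 + 191.185 = 242.604 mg/L

242.604 mg/L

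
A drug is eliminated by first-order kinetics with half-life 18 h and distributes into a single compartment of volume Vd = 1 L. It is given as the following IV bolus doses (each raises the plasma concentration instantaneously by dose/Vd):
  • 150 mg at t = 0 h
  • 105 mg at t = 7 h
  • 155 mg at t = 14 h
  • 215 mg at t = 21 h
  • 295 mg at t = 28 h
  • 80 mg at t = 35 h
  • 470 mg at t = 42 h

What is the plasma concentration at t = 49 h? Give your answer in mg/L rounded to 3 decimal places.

693.995 mg/L

k = ln 2 / 18 = 0.03851 per h
Dose 1 (150 mg at t=0 h): 150·exp(−0.03851·49) = 22.731 mg/L
Dose 2 (105 mg at t=7 h): 105·exp(−0.03851·42) = 20.835 mg/L
Dose 3 (155 mg at t=14 h): 155·exp(−0.03851·35) = 40.271 mg/L
Dose 4 (215 mg at t=21 h): 215·exp(−0.03851·28) = 73.142 mg/L
Dose 5 (295 mg at t=28 h): 295·exp(−0.03851·21) = 131.408 mg/L
Dose 6 (80 mg at t=35 h): 80·exp(−0.03851·14) = 46.661 mg/L
Dose 7 (470 mg at t=42 h): 470·exp(−0.03851·7) = 358.947 mg/L
C(49) = 22.731 + 20.835 + 40.271 + 73.142 + 131.408 + 46.661 + 358.947 = 693.995 mg/L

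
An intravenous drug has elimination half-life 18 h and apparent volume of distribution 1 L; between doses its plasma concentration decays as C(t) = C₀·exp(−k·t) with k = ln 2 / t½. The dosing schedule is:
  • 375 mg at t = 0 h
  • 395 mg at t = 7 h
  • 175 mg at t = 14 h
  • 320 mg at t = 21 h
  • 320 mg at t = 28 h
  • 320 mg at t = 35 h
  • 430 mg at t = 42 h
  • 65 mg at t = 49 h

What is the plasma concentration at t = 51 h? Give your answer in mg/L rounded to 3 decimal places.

k = ln 2 / 18 = 0.03851 per h
Dose 1 (375 mg at t=0 h): 375·exp(−0.03851·51) = 52.615 mg/L
Dose 2 (395 mg at t=7 h): 395·exp(−0.03851·44) = 72.568 mg/L
Dose 3 (175 mg at t=14 h): 175·exp(−0.03851·37) = 42.097 mg/L
Dose 4 (320 mg at t=21 h): 320·exp(−0.03851·30) = 100.794 mg/L
Dose 5 (320 mg at t=28 h): 320·exp(−0.03851·23) = 131.978 mg/L
Dose 6 (320 mg at t=35 h): 320·exp(−0.03851·16) = 172.810 mg/L
Dose 7 (430 mg at t=42 h): 430·exp(−0.03851·9) = 304.056 mg/L
Dose 8 (65 mg at t=49 h): 65·exp(−0.03851·2) = 60.182 mg/L
C(51) = 52.615 + 72.568 + 42.097 + 100.794 + 131.978 + 172.810 + 304.056 + 60.182 = 937.100 mg/L

937.100 mg/L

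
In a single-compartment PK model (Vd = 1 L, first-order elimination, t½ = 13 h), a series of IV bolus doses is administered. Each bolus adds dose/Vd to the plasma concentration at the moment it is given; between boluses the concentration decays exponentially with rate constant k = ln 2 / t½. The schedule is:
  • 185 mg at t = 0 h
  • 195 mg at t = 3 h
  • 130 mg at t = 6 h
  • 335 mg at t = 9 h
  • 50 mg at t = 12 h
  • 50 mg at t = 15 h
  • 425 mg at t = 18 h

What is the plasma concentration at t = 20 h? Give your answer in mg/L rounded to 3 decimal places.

k = ln 2 / 13 = 0.05332 per h
Dose 1 (185 mg at t=0 h): 185·exp(−0.05332·20) = 63.687 mg/L
Dose 2 (195 mg at t=3 h): 195·exp(−0.05332·17) = 78.773 mg/L
Dose 3 (130 mg at t=6 h): 130·exp(−0.05332·14) = 61.625 mg/L
Dose 4 (335 mg at t=9 h): 335·exp(−0.05332·11) = 186.349 mg/L
Dose 5 (50 mg at t=12 h): 50·exp(−0.05332·8) = 32.638 mg/L
Dose 6 (50 mg at t=15 h): 50·exp(−0.05332·5) = 38.299 mg/L
Dose 7 (425 mg at t=18 h): 425·exp(−0.05332·2) = 382.012 mg/L
C(20) = 63.687 + 78.773 + 61.625 + 186.349 + 32.638 + 38.299 + 382.012 = 843.383 mg/L

843.383 mg/L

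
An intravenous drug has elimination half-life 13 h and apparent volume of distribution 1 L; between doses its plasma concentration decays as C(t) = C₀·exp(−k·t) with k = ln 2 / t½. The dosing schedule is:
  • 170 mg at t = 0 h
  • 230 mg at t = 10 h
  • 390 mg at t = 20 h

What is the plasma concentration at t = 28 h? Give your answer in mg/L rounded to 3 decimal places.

k = ln 2 / 13 = 0.05332 per h
Dose 1 (170 mg at t=0 h): 170·exp(−0.05332·28) = 38.201 mg/L
Dose 2 (230 mg at t=10 h): 230·exp(−0.05332·18) = 88.088 mg/L
Dose 3 (390 mg at t=20 h): 390·exp(−0.05332·8) = 254.575 mg/L
C(28) = 38.201 + 88.088 + 254.575 = 380.864 mg/L

380.864 mg/L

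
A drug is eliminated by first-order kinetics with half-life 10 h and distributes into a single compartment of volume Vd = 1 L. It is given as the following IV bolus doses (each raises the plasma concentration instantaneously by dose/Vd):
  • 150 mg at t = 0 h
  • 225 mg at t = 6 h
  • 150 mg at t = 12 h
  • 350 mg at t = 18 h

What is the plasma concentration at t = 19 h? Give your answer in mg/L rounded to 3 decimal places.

k = ln 2 / 10 = 0.06931 per h
Dose 1 (150 mg at t=0 h): 150·exp(−0.06931·19) = 40.192 mg/L
Dose 2 (225 mg at t=6 h): 225·exp(−0.06931·13) = 91.378 mg/L
Dose 3 (150 mg at t=12 h): 150·exp(−0.06931·7) = 92.336 mg/L
Dose 4 (350 mg at t=18 h): 350·exp(−0.06931·1) = 326.562 mg/L
C(19) = 40.192 + 91.378 + 92.336 + 326.562 = 550.467 mg/L

550.467 mg/L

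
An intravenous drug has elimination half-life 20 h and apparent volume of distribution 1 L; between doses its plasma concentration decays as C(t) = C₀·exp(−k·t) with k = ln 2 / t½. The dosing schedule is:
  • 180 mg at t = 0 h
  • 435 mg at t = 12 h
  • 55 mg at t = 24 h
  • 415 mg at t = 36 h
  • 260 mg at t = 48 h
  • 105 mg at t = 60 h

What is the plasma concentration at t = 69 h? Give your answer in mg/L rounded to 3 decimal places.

423.038 mg/L

k = ln 2 / 20 = 0.03466 per h
Dose 1 (180 mg at t=0 h): 180·exp(−0.03466·69) = 16.471 mg/L
Dose 2 (435 mg at t=12 h): 435·exp(−0.03466·57) = 60.333 mg/L
Dose 3 (55 mg at t=24 h): 55·exp(−0.03466·45) = 11.562 mg/L
Dose 4 (415 mg at t=36 h): 415·exp(−0.03466·33) = 132.236 mg/L
Dose 5 (260 mg at t=48 h): 260·exp(−0.03466·21) = 125.572 mg/L
Dose 6 (105 mg at t=60 h): 105·exp(−0.03466·9) = 76.864 mg/L
C(69) = 16.471 + 60.333 + 11.562 + 132.236 + 125.572 + 76.864 = 423.038 mg/L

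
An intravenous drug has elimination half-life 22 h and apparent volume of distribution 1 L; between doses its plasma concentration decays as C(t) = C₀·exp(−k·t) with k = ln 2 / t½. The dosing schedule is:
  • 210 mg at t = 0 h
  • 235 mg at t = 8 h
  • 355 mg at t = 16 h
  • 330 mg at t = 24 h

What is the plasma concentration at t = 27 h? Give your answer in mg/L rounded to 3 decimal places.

770.104 mg/L

k = ln 2 / 22 = 0.03151 per h
Dose 1 (210 mg at t=0 h): 210·exp(−0.03151·27) = 89.696 mg/L
Dose 2 (235 mg at t=8 h): 235·exp(−0.03151·19) = 129.148 mg/L
Dose 3 (355 mg at t=16 h): 355·exp(−0.03151·11) = 251.023 mg/L
Dose 4 (330 mg at t=24 h): 330·exp(−0.03151·3) = 300.237 mg/L
C(27) = 89.696 + 129.148 + 251.023 + 300.237 = 770.104 mg/L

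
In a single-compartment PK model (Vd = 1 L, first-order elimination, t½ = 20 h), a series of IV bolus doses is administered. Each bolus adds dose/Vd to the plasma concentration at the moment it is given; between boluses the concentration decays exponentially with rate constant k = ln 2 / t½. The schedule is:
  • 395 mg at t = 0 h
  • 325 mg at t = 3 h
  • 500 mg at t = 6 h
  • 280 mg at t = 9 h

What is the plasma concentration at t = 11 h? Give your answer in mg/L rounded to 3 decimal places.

k = ln 2 / 20 = 0.03466 per h
Dose 1 (395 mg at t=0 h): 395·exp(−0.03466·11) = 269.793 mg/L
Dose 2 (325 mg at t=3 h): 325·exp(−0.03466·8) = 246.304 mg/L
Dose 3 (500 mg at t=6 h): 500·exp(−0.03466·5) = 420.448 mg/L
Dose 4 (280 mg at t=9 h): 280·exp(−0.03466·2) = 261.249 mg/L
C(11) = 269.793 + 246.304 + 420.448 + 261.249 = 1197.794 mg/L

1197.794 mg/L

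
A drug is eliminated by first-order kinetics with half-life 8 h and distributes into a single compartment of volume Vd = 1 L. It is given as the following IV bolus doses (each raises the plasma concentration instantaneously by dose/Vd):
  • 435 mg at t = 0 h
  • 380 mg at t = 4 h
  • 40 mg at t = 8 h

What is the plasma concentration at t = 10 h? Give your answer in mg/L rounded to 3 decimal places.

k = ln 2 / 8 = 0.08664 per h
Dose 1 (435 mg at t=0 h): 435·exp(−0.08664·10) = 182.895 mg/L
Dose 2 (380 mg at t=4 h): 380·exp(−0.08664·6) = 225.949 mg/L
Dose 3 (40 mg at t=8 h): 40·exp(−0.08664·2) = 33.636 mg/L
C(10) = 182.895 + 225.949 + 33.636 = 442.480 mg/L

442.480 mg/L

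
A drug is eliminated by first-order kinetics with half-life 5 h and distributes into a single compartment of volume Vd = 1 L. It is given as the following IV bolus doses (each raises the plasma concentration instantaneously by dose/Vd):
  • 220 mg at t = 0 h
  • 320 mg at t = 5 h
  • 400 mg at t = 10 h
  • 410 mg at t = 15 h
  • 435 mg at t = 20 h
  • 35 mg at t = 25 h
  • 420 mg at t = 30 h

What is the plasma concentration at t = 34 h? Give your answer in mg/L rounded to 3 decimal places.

365.250 mg/L

k = ln 2 / 5 = 0.13863 per h
Dose 1 (220 mg at t=0 h): 220·exp(−0.13863·34) = 1.974 mg/L
Dose 2 (320 mg at t=5 h): 320·exp(−0.13863·29) = 5.743 mg/L
Dose 3 (400 mg at t=10 h): 400·exp(−0.13863·24) = 14.359 mg/L
Dose 4 (410 mg at t=15 h): 410·exp(−0.13863·19) = 29.435 mg/L
Dose 5 (435 mg at t=20 h): 435·exp(−0.13863·14) = 62.460 mg/L
Dose 6 (35 mg at t=25 h): 35·exp(−0.13863·9) = 10.051 mg/L
Dose 7 (420 mg at t=30 h): 420·exp(−0.13863·4) = 241.227 mg/L
C(34) = 1.974 + 5.743 + 14.359 + 29.435 + 62.460 + 10.051 + 241.227 = 365.250 mg/L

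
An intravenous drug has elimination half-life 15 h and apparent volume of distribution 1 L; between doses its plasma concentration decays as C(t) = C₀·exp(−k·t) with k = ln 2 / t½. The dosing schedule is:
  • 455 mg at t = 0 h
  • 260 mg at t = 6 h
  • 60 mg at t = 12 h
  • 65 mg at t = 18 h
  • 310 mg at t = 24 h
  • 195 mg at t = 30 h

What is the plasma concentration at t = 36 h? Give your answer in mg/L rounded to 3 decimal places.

525.123 mg/L

k = ln 2 / 15 = 0.04621 per h
Dose 1 (455 mg at t=0 h): 455·exp(−0.04621·36) = 86.206 mg/L
Dose 2 (260 mg at t=6 h): 260·exp(−0.04621·30) = 65.000 mg/L
Dose 3 (60 mg at t=12 h): 60·exp(−0.04621·24) = 19.793 mg/L
Dose 4 (65 mg at t=18 h): 65·exp(−0.04621·18) = 28.293 mg/L
Dose 5 (310 mg at t=24 h): 310·exp(−0.04621·12) = 178.048 mg/L
Dose 6 (195 mg at t=30 h): 195·exp(−0.04621·6) = 147.782 mg/L
C(36) = 86.206 + 65.000 + 19.793 + 28.293 + 178.048 + 147.782 = 525.123 mg/L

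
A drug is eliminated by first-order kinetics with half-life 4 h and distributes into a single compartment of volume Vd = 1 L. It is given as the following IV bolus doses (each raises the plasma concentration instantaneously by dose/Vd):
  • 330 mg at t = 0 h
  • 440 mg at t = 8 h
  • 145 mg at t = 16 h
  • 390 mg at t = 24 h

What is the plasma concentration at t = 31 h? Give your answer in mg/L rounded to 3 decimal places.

k = ln 2 / 4 = 0.17329 per h
Dose 1 (330 mg at t=0 h): 330·exp(−0.17329·31) = 1.533 mg/L
Dose 2 (440 mg at t=8 h): 440·exp(−0.17329·23) = 8.176 mg/L
Dose 3 (145 mg at t=16 h): 145·exp(−0.17329·15) = 10.777 mg/L
Dose 4 (390 mg at t=24 h): 390·exp(−0.17329·7) = 115.948 mg/L
C(31) = 1.533 + 8.176 + 10.777 + 115.948 = 136.434 mg/L

136.434 mg/L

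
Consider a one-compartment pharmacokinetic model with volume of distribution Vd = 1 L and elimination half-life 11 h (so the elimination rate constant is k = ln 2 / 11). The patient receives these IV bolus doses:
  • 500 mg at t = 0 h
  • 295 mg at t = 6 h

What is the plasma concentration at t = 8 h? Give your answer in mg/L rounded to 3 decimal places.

k = ln 2 / 11 = 0.06301 per h
Dose 1 (500 mg at t=0 h): 500·exp(−0.06301·8) = 302.022 mg/L
Dose 2 (295 mg at t=6 h): 295·exp(−0.06301·2) = 260.069 mg/L
C(8) = 302.022 + 260.069 = 562.092 mg/L

562.092 mg/L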